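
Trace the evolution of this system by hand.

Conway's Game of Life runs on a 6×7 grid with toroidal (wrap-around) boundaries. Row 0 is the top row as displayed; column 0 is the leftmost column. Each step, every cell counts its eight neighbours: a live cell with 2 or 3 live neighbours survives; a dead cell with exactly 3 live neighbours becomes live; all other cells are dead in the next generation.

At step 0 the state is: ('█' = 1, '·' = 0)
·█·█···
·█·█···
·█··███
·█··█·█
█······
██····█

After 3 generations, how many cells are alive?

10

[0] ·█·█···
·█·█···
·█··███
·█··█·█
█······
██····█
[1] ·█·····
·█·█·█·
·█·██·█
·█··█·█
·····█·
·██···█
[2] ·█·····
·█·█·█·
·█·█··█
··███·█
·██··██
███····
[3] ·······
·█··█··
·█····█
····█·█
····███
······█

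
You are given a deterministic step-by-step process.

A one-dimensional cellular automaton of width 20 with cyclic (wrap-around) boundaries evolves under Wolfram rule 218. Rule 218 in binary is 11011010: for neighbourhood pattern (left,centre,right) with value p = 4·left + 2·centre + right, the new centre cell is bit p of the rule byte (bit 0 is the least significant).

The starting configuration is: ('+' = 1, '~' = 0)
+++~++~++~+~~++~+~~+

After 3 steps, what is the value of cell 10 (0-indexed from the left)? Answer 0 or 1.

0) +++~++~++~+~~++~+~~+
1) +++~++~++~~++++~~+++
2) +++~++~+++++++++++++
3) +++~++~+++++++++++++

1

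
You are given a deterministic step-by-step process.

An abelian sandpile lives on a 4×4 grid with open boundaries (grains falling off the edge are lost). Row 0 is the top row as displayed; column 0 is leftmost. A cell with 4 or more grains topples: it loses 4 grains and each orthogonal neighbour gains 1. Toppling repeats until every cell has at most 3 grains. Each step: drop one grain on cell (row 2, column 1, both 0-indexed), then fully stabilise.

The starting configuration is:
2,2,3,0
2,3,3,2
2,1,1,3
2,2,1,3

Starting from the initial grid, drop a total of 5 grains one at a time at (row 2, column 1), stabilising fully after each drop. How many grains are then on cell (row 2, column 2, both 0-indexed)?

3

k=0  2,2,3,0
2,3,3,2
2,1,1,3
2,2,1,3
k=1  2,2,3,0
2,3,3,2
2,2,1,3
2,2,1,3
k=2  2,2,3,0
2,3,3,2
2,3,1,3
2,2,1,3
k=3  3,0,1,1
3,2,1,3
3,1,3,3
2,3,1,3
k=4  3,0,1,1
3,2,1,3
3,2,3,3
2,3,1,3
k=5  3,0,1,1
3,2,1,3
3,3,3,3
2,3,1,3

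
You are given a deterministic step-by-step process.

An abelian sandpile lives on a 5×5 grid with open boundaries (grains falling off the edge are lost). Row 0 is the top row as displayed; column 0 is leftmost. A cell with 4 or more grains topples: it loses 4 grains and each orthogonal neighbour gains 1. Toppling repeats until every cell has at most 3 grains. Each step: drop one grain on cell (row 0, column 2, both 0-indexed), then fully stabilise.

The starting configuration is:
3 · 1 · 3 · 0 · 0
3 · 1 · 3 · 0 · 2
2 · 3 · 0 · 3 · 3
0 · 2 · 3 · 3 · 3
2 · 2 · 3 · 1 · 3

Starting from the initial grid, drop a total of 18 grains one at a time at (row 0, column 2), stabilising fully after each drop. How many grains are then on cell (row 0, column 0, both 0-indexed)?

2

gen 0: 3 · 1 · 3 · 0 · 0
3 · 1 · 3 · 0 · 2
2 · 3 · 0 · 3 · 3
0 · 2 · 3 · 3 · 3
2 · 2 · 3 · 1 · 3
gen 1: 3 · 2 · 1 · 1 · 0
3 · 2 · 0 · 1 · 2
2 · 3 · 1 · 3 · 3
0 · 2 · 3 · 3 · 3
2 · 2 · 3 · 1 · 3
gen 2: 3 · 2 · 2 · 1 · 0
3 · 2 · 0 · 1 · 2
2 · 3 · 1 · 3 · 3
0 · 2 · 3 · 3 · 3
2 · 2 · 3 · 1 · 3
gen 3: 3 · 2 · 3 · 1 · 0
3 · 2 · 0 · 1 · 2
2 · 3 · 1 · 3 · 3
0 · 2 · 3 · 3 · 3
2 · 2 · 3 · 1 · 3
gen 4: 3 · 3 · 0 · 2 · 0
3 · 2 · 1 · 1 · 2
2 · 3 · 1 · 3 · 3
0 · 2 · 3 · 3 · 3
2 · 2 · 3 · 1 · 3
gen 5: 3 · 3 · 1 · 2 · 0
3 · 2 · 1 · 1 · 2
2 · 3 · 1 · 3 · 3
0 · 2 · 3 · 3 · 3
2 · 2 · 3 · 1 · 3
gen 6: 3 · 3 · 2 · 2 · 0
3 · 2 · 1 · 1 · 2
2 · 3 · 1 · 3 · 3
0 · 2 · 3 · 3 · 3
2 · 2 · 3 · 1 · 3
gen 7: 3 · 3 · 3 · 2 · 0
3 · 2 · 1 · 1 · 2
2 · 3 · 1 · 3 · 3
0 · 2 · 3 · 3 · 3
2 · 2 · 3 · 1 · 3
gen 8: 1 · 2 · 1 · 3 · 0
2 · 1 · 3 · 1 · 2
0 · 1 · 2 · 3 · 3
1 · 3 · 3 · 3 · 3
2 · 2 · 3 · 1 · 3
gen 9: 1 · 2 · 2 · 3 · 0
2 · 1 · 3 · 1 · 2
0 · 1 · 2 · 3 · 3
1 · 3 · 3 · 3 · 3
2 · 2 · 3 · 1 · 3
gen 10: 1 · 2 · 3 · 3 · 0
2 · 1 · 3 · 1 · 2
0 · 1 · 2 · 3 · 3
1 · 3 · 3 · 3 · 3
2 · 2 · 3 · 1 · 3
gen 11: 1 · 3 · 2 · 0 · 1
2 · 2 · 0 · 3 · 2
0 · 1 · 3 · 3 · 3
1 · 3 · 3 · 3 · 3
2 · 2 · 3 · 1 · 3
gen 12: 1 · 3 · 3 · 0 · 1
2 · 2 · 0 · 3 · 2
0 · 1 · 3 · 3 · 3
1 · 3 · 3 · 3 · 3
2 · 2 · 3 · 1 · 3
gen 13: 2 · 0 · 1 · 1 · 1
2 · 3 · 1 · 3 · 2
0 · 1 · 3 · 3 · 3
1 · 3 · 3 · 3 · 3
2 · 2 · 3 · 1 · 3
gen 14: 2 · 0 · 2 · 1 · 1
2 · 3 · 1 · 3 · 2
0 · 1 · 3 · 3 · 3
1 · 3 · 3 · 3 · 3
2 · 2 · 3 · 1 · 3
gen 15: 2 · 0 · 3 · 1 · 1
2 · 3 · 1 · 3 · 2
0 · 1 · 3 · 3 · 3
1 · 3 · 3 · 3 · 3
2 · 2 · 3 · 1 · 3
gen 16: 2 · 1 · 0 · 2 · 1
2 · 3 · 2 · 3 · 2
0 · 1 · 3 · 3 · 3
1 · 3 · 3 · 3 · 3
2 · 2 · 3 · 1 · 3
gen 17: 2 · 1 · 1 · 2 · 1
2 · 3 · 2 · 3 · 2
0 · 1 · 3 · 3 · 3
1 · 3 · 3 · 3 · 3
2 · 2 · 3 · 1 · 3
gen 18: 2 · 1 · 2 · 2 · 1
2 · 3 · 2 · 3 · 2
0 · 1 · 3 · 3 · 3
1 · 3 · 3 · 3 · 3
2 · 2 · 3 · 1 · 3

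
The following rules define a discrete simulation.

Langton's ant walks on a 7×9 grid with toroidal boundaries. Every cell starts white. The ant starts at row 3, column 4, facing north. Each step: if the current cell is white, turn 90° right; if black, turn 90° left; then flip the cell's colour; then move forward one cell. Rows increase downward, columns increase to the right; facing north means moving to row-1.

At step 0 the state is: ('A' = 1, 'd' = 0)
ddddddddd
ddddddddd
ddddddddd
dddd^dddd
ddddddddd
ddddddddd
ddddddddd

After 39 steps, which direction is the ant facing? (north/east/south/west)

east

gen 0: ddddddddd
ddddddddd
ddddddddd
dddd^dddd
ddddddddd
ddddddddd
ddddddddd
gen 1: ddddddddd
ddddddddd
ddddddddd
ddddA>ddd
ddddddddd
ddddddddd
ddddddddd
gen 2: ddddddddd
ddddddddd
ddddddddd
ddddAAddd
dddddvddd
ddddddddd
ddddddddd
gen 3: ddddddddd
ddddddddd
ddddddddd
ddddAAddd
dddd<Addd
ddddddddd
ddddddddd
gen 4: ddddddddd
ddddddddd
ddddddddd
dddd^Addd
ddddAAddd
ddddddddd
ddddddddd
gen 5: ddddddddd
ddddddddd
ddddddddd
ddd<dAddd
ddddAAddd
ddddddddd
ddddddddd
gen 6: ddddddddd
ddddddddd
ddd^ddddd
dddAdAddd
ddddAAddd
ddddddddd
ddddddddd
gen 7: ddddddddd
ddddddddd
dddA>dddd
dddAdAddd
ddddAAddd
ddddddddd
ddddddddd
gen 8: ddddddddd
ddddddddd
dddAAdddd
dddAvAddd
ddddAAddd
ddddddddd
ddddddddd
gen 9: ddddddddd
ddddddddd
dddAAdddd
ddd<AAddd
ddddAAddd
ddddddddd
ddddddddd
gen 10: ddddddddd
ddddddddd
dddAAdddd
ddddAAddd
dddvAAddd
ddddddddd
ddddddddd
gen 11: ddddddddd
ddddddddd
dddAAdddd
ddddAAddd
dd<AAAddd
ddddddddd
ddddddddd
gen 12: ddddddddd
ddddddddd
dddAAdddd
dd^dAAddd
ddAAAAddd
ddddddddd
ddddddddd
gen 13: ddddddddd
ddddddddd
dddAAdddd
ddA>AAddd
ddAAAAddd
ddddddddd
ddddddddd
gen 14: ddddddddd
ddddddddd
dddAAdddd
ddAAAAddd
ddAvAAddd
ddddddddd
ddddddddd
gen 15: ddddddddd
ddddddddd
dddAAdddd
ddAAAAddd
ddAd>Addd
ddddddddd
ddddddddd
gen 16: ddddddddd
ddddddddd
dddAAdddd
ddAA^Addd
ddAddAddd
ddddddddd
ddddddddd
gen 17: ddddddddd
ddddddddd
dddAAdddd
ddA<dAddd
ddAddAddd
ddddddddd
ddddddddd
gen 18: ddddddddd
ddddddddd
dddAAdddd
ddAddAddd
ddAvdAddd
ddddddddd
ddddddddd
gen 19: ddddddddd
ddddddddd
dddAAdddd
ddAddAddd
dd<AdAddd
ddddddddd
ddddddddd
gen 20: ddddddddd
ddddddddd
dddAAdddd
ddAddAddd
dddAdAddd
ddvdddddd
ddddddddd
gen 21: ddddddddd
ddddddddd
dddAAdddd
ddAddAddd
dddAdAddd
d<Adddddd
ddddddddd
gen 22: ddddddddd
ddddddddd
dddAAdddd
ddAddAddd
d^dAdAddd
dAAdddddd
ddddddddd
gen 23: ddddddddd
ddddddddd
dddAAdddd
ddAddAddd
dA>AdAddd
dAAdddddd
ddddddddd
gen 24: ddddddddd
ddddddddd
dddAAdddd
ddAddAddd
dAAAdAddd
dAvdddddd
ddddddddd
gen 25: ddddddddd
ddddddddd
dddAAdddd
ddAddAddd
dAAAdAddd
dAd>ddddd
ddddddddd
gen 26: ddddddddd
ddddddddd
dddAAdddd
ddAddAddd
dAAAdAddd
dAdAddddd
dddvddddd
gen 27: ddddddddd
ddddddddd
dddAAdddd
ddAddAddd
dAAAdAddd
dAdAddddd
dd<Addddd
gen 28: ddddddddd
ddddddddd
dddAAdddd
ddAddAddd
dAAAdAddd
dA^Addddd
ddAAddddd
gen 29: ddddddddd
ddddddddd
dddAAdddd
ddAddAddd
dAAAdAddd
dAA>ddddd
ddAAddddd
gen 30: ddddddddd
ddddddddd
dddAAdddd
ddAddAddd
dAA^dAddd
dAAdddddd
ddAAddddd
gen 31: ddddddddd
ddddddddd
dddAAdddd
ddAddAddd
dA<ddAddd
dAAdddddd
ddAAddddd
gen 32: ddddddddd
ddddddddd
dddAAdddd
ddAddAddd
dAdddAddd
dAvdddddd
ddAAddddd
gen 33: ddddddddd
ddddddddd
dddAAdddd
ddAddAddd
dAdddAddd
dAd>ddddd
ddAAddddd
gen 34: ddddddddd
ddddddddd
dddAAdddd
ddAddAddd
dAdddAddd
dAdAddddd
ddAvddddd
gen 35: ddddddddd
ddddddddd
dddAAdddd
ddAddAddd
dAdddAddd
dAdAddddd
ddAd>dddd
gen 36: ddddvdddd
ddddddddd
dddAAdddd
ddAddAddd
dAdddAddd
dAdAddddd
ddAdAdddd
gen 37: ddd<Adddd
ddddddddd
dddAAdddd
ddAddAddd
dAdddAddd
dAdAddddd
ddAdAdddd
gen 38: dddAAdddd
ddddddddd
dddAAdddd
ddAddAddd
dAdddAddd
dAdAddddd
ddA^Adddd
gen 39: dddAAdddd
ddddddddd
dddAAdddd
ddAddAddd
dAdddAddd
dAdAddddd
ddAA>dddd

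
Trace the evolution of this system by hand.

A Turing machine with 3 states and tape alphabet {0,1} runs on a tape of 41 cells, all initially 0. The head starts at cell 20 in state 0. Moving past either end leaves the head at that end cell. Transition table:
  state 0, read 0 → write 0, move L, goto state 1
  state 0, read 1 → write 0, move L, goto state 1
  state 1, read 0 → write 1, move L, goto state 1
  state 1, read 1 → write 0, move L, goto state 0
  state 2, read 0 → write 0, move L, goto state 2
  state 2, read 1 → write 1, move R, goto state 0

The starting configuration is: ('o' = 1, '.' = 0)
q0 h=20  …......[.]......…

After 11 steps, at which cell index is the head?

9

k=0  q0 h=20  …......[.]......…
k=1  q1 h=19  …......[.]......…
k=2  q1 h=18  …......[.]o.....…
k=3  q1 h=17  …......[.]oo....…
k=4  q1 h=16  …......[.]ooo...…
k=5  q1 h=15  …......[.]oooo..…
k=6  q1 h=14  …......[.]ooooo.…
k=7  q1 h=13  …......[.]oooooo…
k=8  q1 h=12  …......[.]oooooo…
k=9  q1 h=11  …......[.]oooooo…
k=10  q1 h=10  …......[.]oooooo…
k=11  q1 h= 9  …......[.]oooooo…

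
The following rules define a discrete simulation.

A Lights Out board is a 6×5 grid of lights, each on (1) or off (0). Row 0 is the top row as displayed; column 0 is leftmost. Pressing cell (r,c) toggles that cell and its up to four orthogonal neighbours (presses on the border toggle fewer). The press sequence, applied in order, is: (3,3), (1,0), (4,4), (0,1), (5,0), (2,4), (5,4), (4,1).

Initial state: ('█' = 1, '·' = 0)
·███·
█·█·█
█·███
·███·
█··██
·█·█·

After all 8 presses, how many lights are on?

12

k=0  ·███·
█·█·█
█·███
·███·
█··██
·█·█·
k=1  ·███·
█·█·█
█·█·█
·█··█
█···█
·█·█·
k=2  ████·
·██·█
··█·█
·█··█
█···█
·█·█·
k=3  ████·
·██·█
··█·█
·█···
█··█·
·█·██
k=4  ···█·
··█·█
··█·█
·█···
█··█·
·█·██
k=5  ···█·
··█·█
··█·█
·█···
···█·
█··██
k=6  ···█·
··█··
··██·
·█··█
···█·
█··██
k=7  ···█·
··█··
··██·
·█··█
···██
█····
k=8  ···█·
··█··
··██·
····█
█████
██···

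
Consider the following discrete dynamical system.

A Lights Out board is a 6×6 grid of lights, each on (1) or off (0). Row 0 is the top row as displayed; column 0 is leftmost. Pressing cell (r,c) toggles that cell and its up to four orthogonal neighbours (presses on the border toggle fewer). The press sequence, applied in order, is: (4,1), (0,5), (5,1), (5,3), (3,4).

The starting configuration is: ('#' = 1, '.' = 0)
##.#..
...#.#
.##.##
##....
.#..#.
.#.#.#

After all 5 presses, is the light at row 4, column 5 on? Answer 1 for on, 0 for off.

[0] ##.#..
...#.#
.##.##
##....
.#..#.
.#.#.#
[1] ##.#..
...#.#
.##.##
#.....
#.#.#.
...#.#
[2] ##.###
...#..
.##.##
#.....
#.#.#.
...#.#
[3] ##.###
...#..
.##.##
#.....
###.#.
####.#
[4] ##.###
...#..
.##.##
#.....
#####.
##..##
[5] ##.###
...#..
.##..#
#..###
####..
##..##

0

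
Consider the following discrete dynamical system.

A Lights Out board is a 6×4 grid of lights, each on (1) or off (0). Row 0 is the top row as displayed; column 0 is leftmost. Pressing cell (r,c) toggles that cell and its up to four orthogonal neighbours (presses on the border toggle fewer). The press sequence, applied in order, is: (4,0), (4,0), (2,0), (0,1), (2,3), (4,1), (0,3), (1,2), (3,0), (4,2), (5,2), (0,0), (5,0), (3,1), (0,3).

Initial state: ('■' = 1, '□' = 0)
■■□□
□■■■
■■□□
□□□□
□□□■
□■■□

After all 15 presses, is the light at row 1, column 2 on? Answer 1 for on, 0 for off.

0

[0] ■■□□
□■■■
■■□□
□□□□
□□□■
□■■□
[1] ■■□□
□■■■
■■□□
■□□□
■■□■
■■■□
[2] ■■□□
□■■■
■■□□
□□□□
□□□■
□■■□
[3] ■■□□
■■■■
□□□□
■□□□
□□□■
□■■□
[4] □□■□
■□■■
□□□□
■□□□
□□□■
□■■□
[5] □□■□
■□■□
□□■■
■□□■
□□□■
□■■□
[6] □□■□
■□■□
□□■■
■■□■
■■■■
□□■□
[7] □□□■
■□■■
□□■■
■■□■
■■■■
□□■□
[8] □□■■
■■□□
□□□■
■■□■
■■■■
□□■□
[9] □□■■
■■□□
■□□■
□□□■
□■■■
□□■□
[10] □□■■
■■□□
■□□■
□□■■
□□□□
□□□□
[11] □□■■
■■□□
■□□■
□□■■
□□■□
□■■■
[12] ■■■■
□■□□
■□□■
□□■■
□□■□
□■■■
[13] ■■■■
□■□□
■□□■
□□■■
■□■□
■□■■
[14] ■■■■
□■□□
■■□■
■■□■
■■■□
■□■■
[15] ■■□□
□■□■
■■□■
■■□■
■■■□
■□■■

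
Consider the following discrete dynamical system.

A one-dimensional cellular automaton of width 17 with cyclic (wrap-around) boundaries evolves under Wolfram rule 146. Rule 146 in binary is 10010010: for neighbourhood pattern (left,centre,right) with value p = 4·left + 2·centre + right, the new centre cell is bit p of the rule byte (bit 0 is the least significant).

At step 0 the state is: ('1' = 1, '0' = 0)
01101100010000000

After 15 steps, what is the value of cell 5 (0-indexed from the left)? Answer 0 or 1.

0

k=0  01101100010000000
k=1  10000010101000000
k=2  01000100000100001
k=3  00101010001010010
k=4  01000001010001101
k=5  00100010001010000
k=6  01010101010001000
k=7  10000000001010100
k=8  01000000010000011
k=9  00100000101000100
k=10  01010001000101010
k=11  10001010101000001
k=12  01010000000100010
k=13  10001000001010101
k=14  01010100010000000
k=15  10000010101000000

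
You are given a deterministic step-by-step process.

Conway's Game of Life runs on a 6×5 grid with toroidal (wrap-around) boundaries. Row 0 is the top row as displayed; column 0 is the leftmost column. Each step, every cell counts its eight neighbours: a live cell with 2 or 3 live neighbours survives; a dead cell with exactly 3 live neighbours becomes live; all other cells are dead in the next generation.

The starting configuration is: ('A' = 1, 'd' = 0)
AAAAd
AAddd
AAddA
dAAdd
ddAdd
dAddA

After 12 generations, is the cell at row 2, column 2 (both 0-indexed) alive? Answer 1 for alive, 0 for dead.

0) AAAAd
AAddd
AAddA
dAAdd
ddAdd
dAddA
1) dddAd
dddAd
ddddA
ddAAd
AdAAd
ddddA
2) dddAA
dddAA
ddAdA
dAAdd
dAAdd
ddAdA
3) AdAdd
AdAdd
AAAdA
Adddd
Adddd
AAAdA
4) ddAdd
ddAdd
ddAAA
ddddd
ddddd
ddAAA
5) dAAdd
dAAdd
ddAAd
dddAd
dddAd
ddAAd
6) ddddd
ddddd
dAdAd
dddAA
dddAA
dAdAd
7) ddddd
ddddd
ddAAA
Adddd
Adddd
ddAAA
8) dddAd
dddAd
dddAA
AAdAd
AAdAd
dddAA
9) ddAAd
ddAAd
AddAd
dAdAd
dAdAd
AddAd
10) dAddd
dAddd
dAdAd
AAdAd
AAdAd
dAdAd
11) AAddd
AAddd
dAddA
dddAd
dddAd
dAddA
12) ddAdA
ddAdA
dAAdA
ddAAA
ddAAA
dAAdA

1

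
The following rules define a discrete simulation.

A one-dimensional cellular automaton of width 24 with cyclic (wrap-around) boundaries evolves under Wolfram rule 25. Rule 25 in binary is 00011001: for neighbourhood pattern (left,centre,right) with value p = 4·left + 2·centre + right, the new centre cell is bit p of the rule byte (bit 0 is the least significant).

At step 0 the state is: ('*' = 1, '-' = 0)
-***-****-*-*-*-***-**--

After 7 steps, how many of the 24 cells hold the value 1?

0) -***-****-*-*-*-***-**--
1) -*---*----------*---*-**
2) --**--*********--**---*-
3) *-*-*-*--------*-*-**--*
4) -------*******-----*-*-*
5) ******-*------****------
6) *-------*****-*---*****-
7) -******-*------**-*-----

10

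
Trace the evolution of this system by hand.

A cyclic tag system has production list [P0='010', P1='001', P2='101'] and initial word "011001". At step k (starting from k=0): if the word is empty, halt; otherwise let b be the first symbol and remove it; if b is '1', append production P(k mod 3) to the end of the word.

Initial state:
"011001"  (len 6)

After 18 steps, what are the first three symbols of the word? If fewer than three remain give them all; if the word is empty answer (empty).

0) "011001"  (len 6)
1) "11001"  (len 5)
2) "1001001"  (len 7)
3) "001001101"  (len 9)
4) "01001101"  (len 8)
5) "1001101"  (len 7)
6) "001101101"  (len 9)
7) "01101101"  (len 8)
8) "1101101"  (len 7)
9) "101101101"  (len 9)
10) "01101101010"  (len 11)
11) "1101101010"  (len 10)
12) "101101010101"  (len 12)
13) "01101010101010"  (len 14)
14) "1101010101010"  (len 13)
15) "101010101010101"  (len 15)
16) "01010101010101010"  (len 17)
17) "1010101010101010"  (len 16)
18) "010101010101010101"  (len 18)

010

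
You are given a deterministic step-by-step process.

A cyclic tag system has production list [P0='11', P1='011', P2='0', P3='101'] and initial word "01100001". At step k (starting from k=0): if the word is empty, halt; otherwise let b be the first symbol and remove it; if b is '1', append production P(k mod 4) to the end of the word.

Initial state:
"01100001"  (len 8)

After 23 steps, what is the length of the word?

gen 0: "01100001"  (len 8)
gen 1: "1100001"  (len 7)
gen 2: "100001011"  (len 9)
gen 3: "000010110"  (len 9)
gen 4: "00010110"  (len 8)
gen 5: "0010110"  (len 7)
gen 6: "010110"  (len 6)
gen 7: "10110"  (len 5)
gen 8: "0110101"  (len 7)
gen 9: "110101"  (len 6)
gen 10: "10101011"  (len 8)
gen 11: "01010110"  (len 8)
gen 12: "1010110"  (len 7)
gen 13: "01011011"  (len 8)
gen 14: "1011011"  (len 7)
gen 15: "0110110"  (len 7)
gen 16: "110110"  (len 6)
gen 17: "1011011"  (len 7)
gen 18: "011011011"  (len 9)
gen 19: "11011011"  (len 8)
gen 20: "1011011101"  (len 10)
gen 21: "01101110111"  (len 11)
gen 22: "1101110111"  (len 10)
gen 23: "1011101110"  (len 10)

10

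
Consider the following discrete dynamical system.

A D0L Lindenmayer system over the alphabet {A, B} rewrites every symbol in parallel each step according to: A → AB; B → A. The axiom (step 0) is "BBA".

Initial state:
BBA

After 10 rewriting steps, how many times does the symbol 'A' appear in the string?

[0] BBA
[1] AAAB
[2] ABABABA
[3] ABAABAABAAB
[4] ABAABABAABABAABABA
[5] ABAABABAABAABABAABAABABAABAAB
[6] ABAABABAABAABABAABABAABAABABAABABAABAABABAABABA
[7] ABAABABAABAABABAABABAABAABABAABAABABAABABAABAABABAABAABABAABABAABAABABAABAAB
[8] ABAABABAABAABABAABABAABAABABAABAABABAABABAABAABABAABABAABA…AABABAABABAABAABABAABABAABAABABAABAABABAABABAABAABABAABABA  (len 123)
[9] ABAABABAABAABABAABABAABAABABAABAABABAABABAABAABABAABABAABA…AABABAABABAABAABABAABABAABAABABAABAABABAABABAABAABABAABAAB  (len 199)
[10] ABAABABAABAABABAABABAABAABABAABAABABAABABAABAABABAABABAABA…AABABAABABAABAABABAABABAABAABABAABAABABAABABAABAABABAABABA  (len 322)

199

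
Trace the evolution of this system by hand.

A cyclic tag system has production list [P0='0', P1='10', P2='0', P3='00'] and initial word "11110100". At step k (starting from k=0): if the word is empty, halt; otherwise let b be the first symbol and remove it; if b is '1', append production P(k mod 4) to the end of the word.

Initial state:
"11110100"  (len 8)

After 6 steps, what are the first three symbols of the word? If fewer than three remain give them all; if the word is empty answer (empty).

0) "11110100"  (len 8)
1) "11101000"  (len 8)
2) "110100010"  (len 9)
3) "101000100"  (len 9)
4) "0100010000"  (len 10)
5) "100010000"  (len 9)
6) "0001000010"  (len 10)

000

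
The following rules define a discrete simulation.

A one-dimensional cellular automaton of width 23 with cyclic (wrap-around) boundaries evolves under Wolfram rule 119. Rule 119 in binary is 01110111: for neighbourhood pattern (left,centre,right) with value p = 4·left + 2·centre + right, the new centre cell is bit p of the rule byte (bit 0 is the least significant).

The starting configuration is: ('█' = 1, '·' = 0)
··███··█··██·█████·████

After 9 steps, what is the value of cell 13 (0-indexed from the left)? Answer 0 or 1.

1

t=0: ··███··█··██·█████·████
t=1: ██··██████·██····██···█
t=2: ·███·····██·█████·████·
t=3: █··██████·██····██···██
t=4: ███·····██·█████·████··
t=5: ··██████·██····██···███
t=6: ██·····██·█████·████··█
t=7: ·██████·██····██···███·
t=8: █·····██·█████·████··██
t=9: ██████·██····██···███··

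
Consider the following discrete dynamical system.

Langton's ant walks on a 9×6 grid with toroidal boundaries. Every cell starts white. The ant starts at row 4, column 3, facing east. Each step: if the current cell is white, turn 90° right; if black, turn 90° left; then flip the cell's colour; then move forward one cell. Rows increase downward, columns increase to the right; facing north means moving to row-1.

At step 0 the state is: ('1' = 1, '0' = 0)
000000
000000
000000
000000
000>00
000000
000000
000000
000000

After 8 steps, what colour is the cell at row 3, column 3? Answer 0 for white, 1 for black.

1

gen 0: 000000
000000
000000
000000
000>00
000000
000000
000000
000000
gen 1: 000000
000000
000000
000000
000100
000v00
000000
000000
000000
gen 2: 000000
000000
000000
000000
000100
00<100
000000
000000
000000
gen 3: 000000
000000
000000
000000
00^100
001100
000000
000000
000000
gen 4: 000000
000000
000000
000000
001>00
001100
000000
000000
000000
gen 5: 000000
000000
000000
000^00
001000
001100
000000
000000
000000
gen 6: 000000
000000
000000
0001>0
001000
001100
000000
000000
000000
gen 7: 000000
000000
000000
000110
0010v0
001100
000000
000000
000000
gen 8: 000000
000000
000000
000110
001<10
001100
000000
000000
000000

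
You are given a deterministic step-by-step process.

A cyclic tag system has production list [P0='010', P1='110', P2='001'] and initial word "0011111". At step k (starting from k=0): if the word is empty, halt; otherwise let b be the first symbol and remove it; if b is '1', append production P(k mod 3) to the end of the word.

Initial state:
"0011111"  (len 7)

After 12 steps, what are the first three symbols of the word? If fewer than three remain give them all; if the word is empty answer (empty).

011

t=0: "0011111"  (len 7)
t=1: "011111"  (len 6)
t=2: "11111"  (len 5)
t=3: "1111001"  (len 7)
t=4: "111001010"  (len 9)
t=5: "11001010110"  (len 11)
t=6: "1001010110001"  (len 13)
t=7: "001010110001010"  (len 15)
t=8: "01010110001010"  (len 14)
t=9: "1010110001010"  (len 13)
t=10: "010110001010010"  (len 15)
t=11: "10110001010010"  (len 14)
t=12: "0110001010010001"  (len 16)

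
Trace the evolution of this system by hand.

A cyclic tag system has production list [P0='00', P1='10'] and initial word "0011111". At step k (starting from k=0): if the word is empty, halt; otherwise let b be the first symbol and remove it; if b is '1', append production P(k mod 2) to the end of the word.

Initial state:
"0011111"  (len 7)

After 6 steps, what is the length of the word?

9

k=0  "0011111"  (len 7)
k=1  "011111"  (len 6)
k=2  "11111"  (len 5)
k=3  "111100"  (len 6)
k=4  "1110010"  (len 7)
k=5  "11001000"  (len 8)
k=6  "100100010"  (len 9)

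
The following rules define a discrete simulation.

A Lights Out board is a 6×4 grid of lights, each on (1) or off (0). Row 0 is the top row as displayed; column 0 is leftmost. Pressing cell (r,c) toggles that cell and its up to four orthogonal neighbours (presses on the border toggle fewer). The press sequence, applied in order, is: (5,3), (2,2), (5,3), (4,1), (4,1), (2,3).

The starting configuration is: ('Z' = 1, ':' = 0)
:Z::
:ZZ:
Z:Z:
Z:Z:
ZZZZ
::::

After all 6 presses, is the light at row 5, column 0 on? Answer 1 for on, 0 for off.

0

[0] :Z::
:ZZ:
Z:Z:
Z:Z:
ZZZZ
::::
[1] :Z::
:ZZ:
Z:Z:
Z:Z:
ZZZ:
::ZZ
[2] :Z::
:Z::
ZZ:Z
Z:::
ZZZ:
::ZZ
[3] :Z::
:Z::
ZZ:Z
Z:::
ZZZZ
::::
[4] :Z::
:Z::
ZZ:Z
ZZ::
:::Z
:Z::
[5] :Z::
:Z::
ZZ:Z
Z:::
ZZZZ
::::
[6] :Z::
:Z:Z
ZZZ:
Z::Z
ZZZZ
::::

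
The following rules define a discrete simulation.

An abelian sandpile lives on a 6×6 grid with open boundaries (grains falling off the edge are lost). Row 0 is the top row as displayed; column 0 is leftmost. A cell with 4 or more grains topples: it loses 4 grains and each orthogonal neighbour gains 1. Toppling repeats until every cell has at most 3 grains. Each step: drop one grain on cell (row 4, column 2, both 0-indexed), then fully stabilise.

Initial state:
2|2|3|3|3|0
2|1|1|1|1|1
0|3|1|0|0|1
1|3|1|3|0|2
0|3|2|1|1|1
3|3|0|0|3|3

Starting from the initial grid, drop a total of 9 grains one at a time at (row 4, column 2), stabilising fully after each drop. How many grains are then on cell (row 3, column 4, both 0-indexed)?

step 0: 2|2|3|3|3|0
2|1|1|1|1|1
0|3|1|0|0|1
1|3|1|3|0|2
0|3|2|1|1|1
3|3|0|0|3|3
step 1: 2|2|3|3|3|0
2|1|1|1|1|1
0|3|1|0|0|1
1|3|1|3|0|2
0|3|3|1|1|1
3|3|0|0|3|3
step 2: 2|2|3|3|3|0
2|2|1|1|1|1
1|0|2|0|0|1
2|1|3|3|0|2
2|2|1|2|1|1
0|1|2|0|3|3
step 3: 2|2|3|3|3|0
2|2|1|1|1|1
1|0|2|0|0|1
2|1|3|3|0|2
2|2|2|2|1|1
0|1|2|0|3|3
step 4: 2|2|3|3|3|0
2|2|1|1|1|1
1|0|2|0|0|1
2|1|3|3|0|2
2|2|3|2|1|1
0|1|2|0|3|3
step 5: 2|2|3|3|3|0
2|2|1|1|1|1
1|0|3|1|0|1
2|2|1|1|1|2
2|3|2|0|2|1
0|1|3|1|3|3
step 6: 2|2|3|3|3|0
2|2|1|1|1|1
1|0|3|1|0|1
2|2|1|1|1|2
2|3|3|0|2|1
0|1|3|1|3|3
step 7: 2|2|3|3|3|0
2|2|1|1|1|1
1|0|3|1|0|1
2|3|2|1|1|2
3|0|2|1|2|1
0|3|0|2|3|3
step 8: 2|2|3|3|3|0
2|2|1|1|1|1
1|0|3|1|0|1
2|3|2|1|1|2
3|0|3|1|2|1
0|3|0|2|3|3
step 9: 2|2|3|3|3|0
2|2|1|1|1|1
1|0|3|1|0|1
2|3|3|1|1|2
3|1|0|2|2|1
0|3|1|2|3|3

1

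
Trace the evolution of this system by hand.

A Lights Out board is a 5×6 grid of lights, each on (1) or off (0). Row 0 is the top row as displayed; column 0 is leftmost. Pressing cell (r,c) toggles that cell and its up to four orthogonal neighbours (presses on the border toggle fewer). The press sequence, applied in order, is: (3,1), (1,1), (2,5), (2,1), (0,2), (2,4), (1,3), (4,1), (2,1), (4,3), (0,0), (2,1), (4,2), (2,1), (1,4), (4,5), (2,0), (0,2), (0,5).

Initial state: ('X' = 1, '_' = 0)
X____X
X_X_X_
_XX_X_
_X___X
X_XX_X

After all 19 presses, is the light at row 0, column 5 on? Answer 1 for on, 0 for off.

t=0: X____X
X_X_X_
_XX_X_
_X___X
X_XX_X
t=1: X____X
X_X_X_
__X_X_
X_X__X
XXXX_X
t=2: XX___X
_X__X_
_XX_X_
X_X__X
XXXX_X
t=3: XX___X
_X__XX
_XX__X
X_X___
XXXX_X
t=4: XX___X
____XX
X____X
XXX___
XXXX_X
t=5: X_XX_X
__X_XX
X____X
XXX___
XXXX_X
t=6: X_XX_X
__X__X
X__XX_
XXX_X_
XXXX_X
t=7: X_X__X
___XXX
X___X_
XXX_X_
XXXX_X
t=8: X_X__X
___XXX
X___X_
X_X_X_
___X_X
t=9: X_X__X
_X_XXX
_XX_X_
XXX_X_
___X_X
t=10: X_X__X
_X_XXX
_XX_X_
XXXXX_
__X_XX
t=11: _XX__X
XX_XXX
_XX_X_
XXXXX_
__X_XX
t=12: _XX__X
X__XXX
X___X_
X_XXX_
__X_XX
t=13: _XX__X
X__XXX
X___X_
X__XX_
_X_XXX
t=14: _XX__X
XX_XXX
_XX_X_
XX_XX_
_X_XXX
t=15: _XX_XX
XX____
_XX___
XX_XX_
_X_XXX
t=16: _XX_XX
XX____
_XX___
XX_XXX
_X_X__
t=17: _XX_XX
_X____
X_X___
_X_XXX
_X_X__
t=18: ___XXX
_XX___
X_X___
_X_XXX
_X_X__
t=19: ___X__
_XX__X
X_X___
_X_XXX
_X_X__

0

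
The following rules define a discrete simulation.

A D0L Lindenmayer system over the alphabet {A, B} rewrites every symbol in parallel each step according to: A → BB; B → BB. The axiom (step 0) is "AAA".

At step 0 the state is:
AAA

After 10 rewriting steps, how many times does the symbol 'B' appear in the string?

3072

gen 0: AAA
gen 1: BBBBBB
gen 2: BBBBBBBBBBBB
gen 3: BBBBBBBBBBBBBBBBBBBBBBBB
gen 4: BBBBBBBBBBBBBBBBBBBBBBBBBBBBBBBBBBBBBBBBBBBBBBBB
gen 5: BBBBBBBBBBBBBBBBBBBBBBBBBBBBBBBBBBBBBBBBBBBBBBBBBBBBBBBBBBBBBBBBBBBBBBBBBBBBBBBBBBBBBBBBBBBBBBBB
gen 6: BBBBBBBBBBBBBBBBBBBBBBBBBBBBBBBBBBBBBBBBBBBBBBBBBBBBBBBBBB…BBBBBBBBBBBBBBBBBBBBBBBBBBBBBBBBBBBBBBBBBBBBBBBBBBBBBBBBBB  (len 192)
gen 7: BBBBBBBBBBBBBBBBBBBBBBBBBBBBBBBBBBBBBBBBBBBBBBBBBBBBBBBBBB…BBBBBBBBBBBBBBBBBBBBBBBBBBBBBBBBBBBBBBBBBBBBBBBBBBBBBBBBBB  (len 384)
gen 8: BBBBBBBBBBBBBBBBBBBBBBBBBBBBBBBBBBBBBBBBBBBBBBBBBBBBBBBBBB…BBBBBBBBBBBBBBBBBBBBBBBBBBBBBBBBBBBBBBBBBBBBBBBBBBBBBBBBBB  (len 768)
gen 9: BBBBBBBBBBBBBBBBBBBBBBBBBBBBBBBBBBBBBBBBBBBBBBBBBBBBBBBBBB…BBBBBBBBBBBBBBBBBBBBBBBBBBBBBBBBBBBBBBBBBBBBBBBBBBBBBBBBBB  (len 1536)
gen 10: BBBBBBBBBBBBBBBBBBBBBBBBBBBBBBBBBBBBBBBBBBBBBBBBBBBBBBBBBB…BBBBBBBBBBBBBBBBBBBBBBBBBBBBBBBBBBBBBBBBBBBBBBBBBBBBBBBBBB  (len 3072)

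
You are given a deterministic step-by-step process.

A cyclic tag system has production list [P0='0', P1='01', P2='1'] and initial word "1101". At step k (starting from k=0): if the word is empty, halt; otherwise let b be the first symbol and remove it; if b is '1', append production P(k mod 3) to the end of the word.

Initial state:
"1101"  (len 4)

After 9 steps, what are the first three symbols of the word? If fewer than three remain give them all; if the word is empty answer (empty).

(empty)

t=0: "1101"  (len 4)
t=1: "1010"  (len 4)
t=2: "01001"  (len 5)
t=3: "1001"  (len 4)
t=4: "0010"  (len 4)
t=5: "010"  (len 3)
t=6: "10"  (len 2)
t=7: "00"  (len 2)
t=8: "0"  (len 1)
t=9: (halted — word empty)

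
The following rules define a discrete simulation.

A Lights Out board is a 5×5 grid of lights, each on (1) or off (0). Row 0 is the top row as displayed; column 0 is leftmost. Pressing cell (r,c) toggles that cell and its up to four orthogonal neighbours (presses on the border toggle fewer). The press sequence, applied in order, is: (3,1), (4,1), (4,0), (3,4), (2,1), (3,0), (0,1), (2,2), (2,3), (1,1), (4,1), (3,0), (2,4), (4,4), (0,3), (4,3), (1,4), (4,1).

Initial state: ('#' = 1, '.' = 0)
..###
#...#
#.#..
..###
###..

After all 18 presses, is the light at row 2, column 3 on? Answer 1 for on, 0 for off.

step 0: ..###
#...#
#.#..
..###
###..
step 1: ..###
#...#
###..
##.##
#.#..
step 2: ..###
#...#
###..
#..##
.#...
step 3: ..###
#...#
###..
...##
#....
step 4: ..###
#...#
###.#
.....
#...#
step 5: ..###
##..#
....#
.#...
#...#
step 6: ..###
##..#
#...#
#....
....#
step 7: ##.##
#...#
#...#
#....
....#
step 8: ##.##
#.#.#
#####
#.#..
....#
step 9: ##.##
#.###
##...
#.##.
....#
step 10: #..##
.#.##
#....
#.##.
....#
step 11: #..##
.#.##
#....
####.
###.#
step 12: #..##
.#.##
.....
..##.
.##.#
step 13: #..##
.#.#.
...##
..###
.##.#
step 14: #..##
.#.#.
...##
..##.
.###.
step 15: #.#..
.#...
...##
..##.
.###.
step 16: #.#..
.#...
...##
..#..
.#..#
step 17: #.#.#
.#.##
...#.
..#..
.#..#
step 18: #.#.#
.#.##
...#.
.##..
#.#.#

1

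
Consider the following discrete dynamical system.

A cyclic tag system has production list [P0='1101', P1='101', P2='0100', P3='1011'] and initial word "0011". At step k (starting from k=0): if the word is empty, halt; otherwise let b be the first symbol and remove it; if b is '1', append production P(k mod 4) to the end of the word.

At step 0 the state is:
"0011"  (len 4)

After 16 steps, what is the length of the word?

23

[0] "0011"  (len 4)
[1] "011"  (len 3)
[2] "11"  (len 2)
[3] "10100"  (len 5)
[4] "01001011"  (len 8)
[5] "1001011"  (len 7)
[6] "001011101"  (len 9)
[7] "01011101"  (len 8)
[8] "1011101"  (len 7)
[9] "0111011101"  (len 10)
[10] "111011101"  (len 9)
[11] "110111010100"  (len 12)
[12] "101110101001011"  (len 15)
[13] "011101010010111101"  (len 18)
[14] "11101010010111101"  (len 17)
[15] "11010100101111010100"  (len 20)
[16] "10101001011110101001011"  (len 23)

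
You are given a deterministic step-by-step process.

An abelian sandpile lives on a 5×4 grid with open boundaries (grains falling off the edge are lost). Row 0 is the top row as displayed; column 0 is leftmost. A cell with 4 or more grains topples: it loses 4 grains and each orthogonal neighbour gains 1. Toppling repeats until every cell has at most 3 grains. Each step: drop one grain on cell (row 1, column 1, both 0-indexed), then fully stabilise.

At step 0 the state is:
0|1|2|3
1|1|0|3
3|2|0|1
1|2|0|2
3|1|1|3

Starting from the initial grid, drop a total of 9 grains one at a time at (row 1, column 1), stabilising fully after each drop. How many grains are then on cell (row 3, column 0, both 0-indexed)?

2

0) 0|1|2|3
1|1|0|3
3|2|0|1
1|2|0|2
3|1|1|3
1) 0|1|2|3
1|2|0|3
3|2|0|1
1|2|0|2
3|1|1|3
2) 0|1|2|3
1|3|0|3
3|2|0|1
1|2|0|2
3|1|1|3
3) 0|2|2|3
2|0|1|3
3|3|0|1
1|2|0|2
3|1|1|3
4) 0|2|2|3
2|1|1|3
3|3|0|1
1|2|0|2
3|1|1|3
5) 0|2|2|3
2|2|1|3
3|3|0|1
1|2|0|2
3|1|1|3
6) 0|2|2|3
2|3|1|3
3|3|0|1
1|2|0|2
3|1|1|3
7) 1|3|2|3
0|2|2|3
1|1|1|1
2|3|0|2
3|1|1|3
8) 1|3|2|3
0|3|2|3
1|1|1|1
2|3|0|2
3|1|1|3
9) 2|0|3|3
1|1|3|3
1|2|1|1
2|3|0|2
3|1|1|3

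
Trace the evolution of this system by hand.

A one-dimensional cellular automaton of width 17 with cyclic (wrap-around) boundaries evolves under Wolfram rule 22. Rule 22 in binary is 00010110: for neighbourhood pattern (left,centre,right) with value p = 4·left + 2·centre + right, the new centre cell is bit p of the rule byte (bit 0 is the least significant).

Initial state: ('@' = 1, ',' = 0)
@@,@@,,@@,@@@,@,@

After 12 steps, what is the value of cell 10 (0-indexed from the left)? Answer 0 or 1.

0

gen 0: @@,@@,,@@,@@@,@,@
gen 1: ,,,,,@@,,,,,,,@,,
gen 2: ,,,,@,,@,,,,,@@@,
gen 3: ,,,@@@@@@,,,@,,,@
gen 4: @,@,,,,,,@,@@@,@@
gen 5: ,,@@,,,,@@,,,,,,,
gen 6: ,@,,@,,@,,@,,,,,,
gen 7: @@@@@@@@@@@@,,,,,
gen 8: ,,,,,,,,,,,,@,,,@
gen 9: @,,,,,,,,,,@@@,@@
gen 10: ,@,,,,,,,,@,,,,,,
gen 11: @@@,,,,,,@@@,,,,,
gen 12: ,,,@,,,,@,,,@,,,@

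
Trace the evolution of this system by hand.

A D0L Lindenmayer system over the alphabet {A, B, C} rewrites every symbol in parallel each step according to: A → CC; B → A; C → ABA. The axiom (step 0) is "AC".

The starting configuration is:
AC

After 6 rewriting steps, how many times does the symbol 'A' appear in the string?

116

0) AC
1) CCABA
2) ABAABACCACC
3) CCACCCCACCABAABACCABAABA
4) ABAABACCABAABAABAABACCABAABACCACCCCACCABAABACCACCCCACC
5) CCACCCCACCABAABACCACCCCACCCCACCCCACCABAABACCACCCCACCABAABACCABAABAABAABACCABAABACCACCCCACCABAABACCABAABAABAABACCABAABA
6) ABAABACCABAABAABAABACCABAABACCACCCCACCABAABACCABAABAABAABA…ABAABACCACCCCACCABAABACCACCCCACCCCACCCCACCABAABACCACCCCACC  (len 264)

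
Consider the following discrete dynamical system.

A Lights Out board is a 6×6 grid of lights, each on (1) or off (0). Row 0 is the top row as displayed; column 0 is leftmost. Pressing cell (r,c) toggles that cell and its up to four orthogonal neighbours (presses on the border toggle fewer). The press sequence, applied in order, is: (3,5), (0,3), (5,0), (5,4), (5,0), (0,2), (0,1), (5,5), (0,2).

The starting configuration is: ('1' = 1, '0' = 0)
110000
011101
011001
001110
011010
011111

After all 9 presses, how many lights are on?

15

gen 0: 110000
011101
011001
001110
011010
011111
gen 1: 110000
011101
011000
001101
011011
011111
gen 2: 111110
011001
011000
001101
011011
011111
gen 3: 111110
011001
011000
001101
111011
101111
gen 4: 111110
011001
011000
001101
111001
101000
gen 5: 111110
011001
011000
001101
011001
011000
gen 6: 100010
010001
011000
001101
011001
011000
gen 7: 011010
000001
011000
001101
011001
011000
gen 8: 011010
000001
011000
001101
011000
011011
gen 9: 000110
001001
011000
001101
011000
011011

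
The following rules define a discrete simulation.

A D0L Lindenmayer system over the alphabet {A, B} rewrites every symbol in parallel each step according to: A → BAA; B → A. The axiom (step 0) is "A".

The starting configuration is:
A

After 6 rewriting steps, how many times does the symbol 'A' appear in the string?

[0] A
[1] BAA
[2] ABAABAA
[3] BAAABAABAAABAABAA
[4] ABAABAABAAABAABAAABAABAABAAABAABAAABAABAA
[5] BAAABAABAAABAABAAABAABAABAAABAABAAABAABAABAAABAABAAABAABAAABAABAABAAABAABAAABAABAABAAABAABAAABAABAA
[6] ABAABAABAAABAABAAABAABAABAAABAABAAABAABAABAAABAABAAABAABAA…BAAABAABAAABAABAAABAABAABAAABAABAAABAABAABAAABAABAAABAABAA  (len 239)

169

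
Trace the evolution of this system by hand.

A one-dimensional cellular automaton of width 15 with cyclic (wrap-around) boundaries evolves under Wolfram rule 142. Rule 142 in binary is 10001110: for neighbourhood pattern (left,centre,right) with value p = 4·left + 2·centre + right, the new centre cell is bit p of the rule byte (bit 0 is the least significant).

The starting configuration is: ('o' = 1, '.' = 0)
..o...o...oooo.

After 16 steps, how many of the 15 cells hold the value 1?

8

k=0  ..o...o...oooo.
k=1  .oo..oo..oooo..
k=2  oo..oo..oooo...
k=3  o..oo..oooo...o
k=4  ..oo..oooo...oo
k=5  .oo..oooo...oo.
k=6  oo..oooo...oo..
k=7  o..oooo...oo..o
k=8  ..oooo...oo..oo
k=9  .oooo...oo..oo.
k=10  oooo...oo..oo..
k=11  ooo...oo..oo..o
k=12  oo...oo..oo..oo
k=13  o...oo..oo..ooo
k=14  ...oo..oo..oooo
k=15  ..oo..oo..oooo.
k=16  .oo..oo..oooo..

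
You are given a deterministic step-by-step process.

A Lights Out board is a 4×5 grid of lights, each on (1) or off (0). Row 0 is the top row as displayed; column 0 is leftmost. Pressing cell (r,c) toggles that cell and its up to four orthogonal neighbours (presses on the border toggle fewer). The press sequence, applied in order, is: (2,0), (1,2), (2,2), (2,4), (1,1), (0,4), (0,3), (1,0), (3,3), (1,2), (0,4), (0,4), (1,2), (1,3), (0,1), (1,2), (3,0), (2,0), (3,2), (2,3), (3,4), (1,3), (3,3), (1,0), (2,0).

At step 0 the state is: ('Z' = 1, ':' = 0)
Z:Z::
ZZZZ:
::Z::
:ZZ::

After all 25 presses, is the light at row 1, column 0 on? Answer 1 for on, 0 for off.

gen 0: Z:Z::
ZZZZ:
::Z::
:ZZ::
gen 1: Z:Z::
:ZZZ:
ZZZ::
ZZZ::
gen 2: Z::::
:::::
ZZ:::
ZZZ::
gen 3: Z::::
::Z::
Z:ZZ:
ZZ:::
gen 4: Z::::
::Z:Z
Z:Z:Z
ZZ::Z
gen 5: ZZ:::
ZZ::Z
ZZZ:Z
ZZ::Z
gen 6: ZZ:ZZ
ZZ:::
ZZZ:Z
ZZ::Z
gen 7: ZZZ::
ZZ:Z:
ZZZ:Z
ZZ::Z
gen 8: :ZZ::
:::Z:
:ZZ:Z
ZZ::Z
gen 9: :ZZ::
:::Z:
:ZZZZ
ZZZZ:
gen 10: :Z:::
:ZZ::
:Z:ZZ
ZZZZ:
gen 11: :Z:ZZ
:ZZ:Z
:Z:ZZ
ZZZZ:
gen 12: :Z:::
:ZZ::
:Z:ZZ
ZZZZ:
gen 13: :ZZ::
:::Z:
:ZZZZ
ZZZZ:
gen 14: :ZZZ:
::Z:Z
:ZZ:Z
ZZZZ:
gen 15: Z::Z:
:ZZ:Z
:ZZ:Z
ZZZZ:
gen 16: Z:ZZ:
:::ZZ
:Z::Z
ZZZZ:
gen 17: Z:ZZ:
:::ZZ
ZZ::Z
::ZZ:
gen 18: Z:ZZ:
Z::ZZ
::::Z
Z:ZZ:
gen 19: Z:ZZ:
Z::ZZ
::Z:Z
ZZ:::
gen 20: Z:ZZ:
Z:::Z
:::Z:
ZZ:Z:
gen 21: Z:ZZ:
Z:::Z
:::ZZ
ZZ::Z
gen 22: Z:Z::
Z:ZZ:
::::Z
ZZ::Z
gen 23: Z:Z::
Z:ZZ:
:::ZZ
ZZZZ:
gen 24: ::Z::
:ZZZ:
Z::ZZ
ZZZZ:
gen 25: ::Z::
ZZZZ:
:Z:ZZ
:ZZZ:

1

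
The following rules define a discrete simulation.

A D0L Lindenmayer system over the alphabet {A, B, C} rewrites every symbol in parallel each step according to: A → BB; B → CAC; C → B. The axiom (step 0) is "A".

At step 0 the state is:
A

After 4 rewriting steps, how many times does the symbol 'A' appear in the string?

8

gen 0: A
gen 1: BB
gen 2: CACCAC
gen 3: BBBBBBBB
gen 4: CACCACCACCACCACCACCACCAC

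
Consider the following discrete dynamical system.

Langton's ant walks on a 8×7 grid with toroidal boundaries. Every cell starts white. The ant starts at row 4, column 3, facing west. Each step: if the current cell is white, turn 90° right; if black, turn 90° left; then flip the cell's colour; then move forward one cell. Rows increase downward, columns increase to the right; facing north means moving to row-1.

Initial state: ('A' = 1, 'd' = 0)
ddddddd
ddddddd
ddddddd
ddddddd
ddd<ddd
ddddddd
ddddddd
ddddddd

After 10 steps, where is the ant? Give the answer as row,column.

5,4

k=0  ddddddd
ddddddd
ddddddd
ddddddd
ddd<ddd
ddddddd
ddddddd
ddddddd
k=1  ddddddd
ddddddd
ddddddd
ddd^ddd
dddAddd
ddddddd
ddddddd
ddddddd
k=2  ddddddd
ddddddd
ddddddd
dddA>dd
dddAddd
ddddddd
ddddddd
ddddddd
k=3  ddddddd
ddddddd
ddddddd
dddAAdd
dddAvdd
ddddddd
ddddddd
ddddddd
k=4  ddddddd
ddddddd
ddddddd
dddAAdd
ddd<Add
ddddddd
ddddddd
ddddddd
k=5  ddddddd
ddddddd
ddddddd
dddAAdd
ddddAdd
dddvddd
ddddddd
ddddddd
k=6  ddddddd
ddddddd
ddddddd
dddAAdd
ddddAdd
dd<Addd
ddddddd
ddddddd
k=7  ddddddd
ddddddd
ddddddd
dddAAdd
dd^dAdd
ddAAddd
ddddddd
ddddddd
k=8  ddddddd
ddddddd
ddddddd
dddAAdd
ddA>Add
ddAAddd
ddddddd
ddddddd
k=9  ddddddd
ddddddd
ddddddd
dddAAdd
ddAAAdd
ddAvddd
ddddddd
ddddddd
k=10  ddddddd
ddddddd
ddddddd
dddAAdd
ddAAAdd
ddAd>dd
ddddddd
ddddddd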